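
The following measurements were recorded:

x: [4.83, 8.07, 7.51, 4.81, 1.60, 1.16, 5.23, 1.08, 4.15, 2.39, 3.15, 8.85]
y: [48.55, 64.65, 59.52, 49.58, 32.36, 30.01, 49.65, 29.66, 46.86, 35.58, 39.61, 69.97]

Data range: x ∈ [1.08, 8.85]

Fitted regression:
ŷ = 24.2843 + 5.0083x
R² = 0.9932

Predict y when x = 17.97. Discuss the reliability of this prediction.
The equation gives ŷ = 114.2835; however x = 17.97 is 9.12 units above the observed range, so this extrapolated value should not be trusted.

Prediction calculation:
ŷ = 24.2843 + 5.0083 × 17.97
ŷ = 114.2835

Reliability:
- Data range: x ∈ [1.08, 8.85]
- Prediction point: x = 17.97 is 9.12 units above the observed range → this is EXTRAPOLATION, not interpolation

Why that matters here:
- Real relationships often flatten, saturate, or turn nonlinear at extremes
- The standard error of prediction grows with (x − x̄)², and x = 17.97 is far from x̄ = 4.40

Report the number if required, but flag clearly that it is an extrapolation.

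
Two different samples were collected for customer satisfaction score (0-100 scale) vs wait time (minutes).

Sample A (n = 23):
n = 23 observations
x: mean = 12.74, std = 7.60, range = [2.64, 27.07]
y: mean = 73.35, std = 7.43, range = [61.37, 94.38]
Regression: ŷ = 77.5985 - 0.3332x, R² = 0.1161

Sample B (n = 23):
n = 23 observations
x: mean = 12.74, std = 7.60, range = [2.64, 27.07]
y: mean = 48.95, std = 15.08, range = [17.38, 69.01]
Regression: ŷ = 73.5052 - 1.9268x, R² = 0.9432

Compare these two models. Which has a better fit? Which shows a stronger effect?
Model B has the better fit (R² = 0.9432 vs 0.1161). Model B shows the stronger effect (|β₁| = 1.9268 vs 0.3332).

Model Comparison:

Goodness of fit (R²):
- Model A: R² = 0.1161 → 11.61% of variance in satisfaction score explained
- Model B: R² = 0.9432 → 94.32% of variance in satisfaction score explained
- 0.9432 > 0.1161 → Model B has the better fit

Strength of effect — compare |β₁|:
- Model A: β₁ = -0.3332 → predicted satisfaction score falls 0.3332 points per additional minute of wait time
- Model B: β₁ = -1.9268 → predicted satisfaction score falls 1.9268 points per additional minute of wait time
- |-0.3332| < |-1.9268| → Model B shows the stronger marginal effect

Notes:
- A better fit (higher R²) doesn't necessarily mean a more important relationship.
- A steeper slope doesn't make a better model if the scatter around the line is large.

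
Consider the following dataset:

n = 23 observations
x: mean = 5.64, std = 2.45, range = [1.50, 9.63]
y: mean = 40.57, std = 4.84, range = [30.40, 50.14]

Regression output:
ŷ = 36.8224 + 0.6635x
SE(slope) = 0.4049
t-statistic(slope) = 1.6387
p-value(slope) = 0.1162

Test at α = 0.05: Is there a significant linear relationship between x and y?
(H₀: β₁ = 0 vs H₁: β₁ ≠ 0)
p-value = 0.1162 ≥ α = 0.05, so we fail to reject H₀. The relationship is not significant.

Hypothesis test for the slope coefficient:

H₀: β₁ = 0 (no linear relationship)
H₁: β₁ ≠ 0 (linear relationship exists)

Test statistic: t = β̂₁ / SE(β̂₁) = 0.6635 / 0.4049 = 1.6387

p = 0.1162: how often a slope estimate this far from 0 (in SE units) would arise by chance if β₁ were truly 0.

Decision rule: reject H₀ if p-value < α.
p-value = 0.1162 ≥ α = 0.05 → fail to reject H₀.

At α = 0.05 the data do not provide convincing evidence of a nonzero slope.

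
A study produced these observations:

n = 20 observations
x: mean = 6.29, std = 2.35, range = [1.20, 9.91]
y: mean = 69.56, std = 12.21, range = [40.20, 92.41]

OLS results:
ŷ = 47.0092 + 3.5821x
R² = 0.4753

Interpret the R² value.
The model explains 47.53% of the variance in y (R² = 0.4753), leaving 52.47% unexplained; the fit is moderate.

The coefficient of determination R² is the fraction of the total variation in y that the fitted line accounts for.

Here R² = 0.4753:
- Explained: 47.53% of the variation in y
- Unexplained (residual): 100% − 47.53% = 52.47%
- Rule of thumb (below 0.3 weak; 0.3 to below 0.7 moderate; 0.7 and above strong) → moderate

Note: R² never decreases when predictors are added, so it should not be used alone to compare models of different size.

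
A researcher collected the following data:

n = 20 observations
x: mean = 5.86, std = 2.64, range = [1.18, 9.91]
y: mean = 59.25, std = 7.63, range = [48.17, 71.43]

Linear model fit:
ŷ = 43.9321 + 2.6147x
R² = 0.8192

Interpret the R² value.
The model explains 81.92% of the variance in y (R² = 0.8192), leaving 18.08% unexplained; the fit is strong.

The coefficient of determination R² is the fraction of the total variation in y that the fitted line accounts for.

Here R² = 0.8192:
- Explained: 81.92% of the variation in y
- Unexplained (residual): 100% − 81.92% = 18.08%
- Rule of thumb (below 0.3 weak; 0.3 to below 0.7 moderate; 0.7 and above strong) → strong

Note: R² says nothing about causation, and a high R² does not by itself mean the linear form is appropriate — check the residuals.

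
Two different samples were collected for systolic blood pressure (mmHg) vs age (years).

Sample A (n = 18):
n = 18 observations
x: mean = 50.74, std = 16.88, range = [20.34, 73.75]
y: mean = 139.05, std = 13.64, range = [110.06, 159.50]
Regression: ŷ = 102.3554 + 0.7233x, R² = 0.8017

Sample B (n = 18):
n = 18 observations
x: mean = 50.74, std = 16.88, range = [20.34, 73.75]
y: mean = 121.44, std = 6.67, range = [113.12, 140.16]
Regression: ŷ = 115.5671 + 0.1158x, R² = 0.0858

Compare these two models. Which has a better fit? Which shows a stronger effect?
Model A has the better fit (R² = 0.8017 vs 0.0858). Model A shows the stronger effect (|β₁| = 0.7233 vs 0.1158).

Model Comparison:

Fit — compare R²:
- Model A: R² = 0.8017 → 80.17% of variance in blood pressure explained
- Model B: R² = 0.0858 → 8.58% of variance in blood pressure explained
- 0.8017 > 0.0858 → Model A has the better fit

Strength of effect — compare |β₁|:
- Model A: β₁ = 0.7233 → predicted blood pressure rises 0.7233 mmHg per additional year of age
- Model B: β₁ = 0.1158 → predicted blood pressure rises 0.1158 mmHg per additional year of age
- |0.7233| > |0.1158| → Model A shows the stronger marginal effect

Note: A steeper slope doesn't make a better model if the scatter around the line is large.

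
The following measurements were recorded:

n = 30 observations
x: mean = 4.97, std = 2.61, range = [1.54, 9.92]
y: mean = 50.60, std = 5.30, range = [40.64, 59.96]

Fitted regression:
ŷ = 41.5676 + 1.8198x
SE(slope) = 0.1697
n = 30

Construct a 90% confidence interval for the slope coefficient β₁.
The 90% CI for β₁ is (1.5311, 2.1085)

Confidence interval for the slope:

The 90% CI for β₁ is: β̂₁ ± t*(α/2, n-2) × SE(β̂₁)

Step 1: Find critical t-value
- Confidence level = 0.9
- Degrees of freedom = n - 2 = 30 - 2 = 28
- t*(α/2, 28) = 1.7011

Step 2: Calculate margin of error
Margin = 1.7011 × 0.1697 = 0.2887

Step 3: Construct interval
CI = 1.8198 ± 0.2887
CI = (1.5311, 2.1085)

Interpretation: intervals built this way capture the true β₁ in 90% of repeated samples; here the plausible range for the per-unit effect of x on y is 1.5311 to 2.1085.
The interval does not include 0, suggesting a significant linear relationship.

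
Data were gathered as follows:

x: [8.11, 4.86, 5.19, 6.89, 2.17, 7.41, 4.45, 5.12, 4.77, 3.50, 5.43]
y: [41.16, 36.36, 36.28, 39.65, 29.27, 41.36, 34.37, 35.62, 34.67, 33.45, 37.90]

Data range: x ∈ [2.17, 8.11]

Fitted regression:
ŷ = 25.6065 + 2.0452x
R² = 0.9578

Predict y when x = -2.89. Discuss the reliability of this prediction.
The equation gives ŷ = 19.6959; however x = -2.89 is 5.06 units below the observed range, so this extrapolated value should not be trusted.

Prediction calculation:
ŷ = 25.6065 + 2.0452 × (-2.89)
ŷ = 19.6959

Reliability:
- Data range: x ∈ [2.17, 8.11]
- Prediction point: x = -2.89 is 5.06 units below the observed range → this is EXTRAPOLATION, not interpolation

Why that matters here:
- R² describes fit only over the sampled x values; it says nothing about behaviour beyond them
- There are no observations near this x to validate the fitted line there

A defensible statement: 'if the linear trend continued to x = -2.89, y would be about 19.6959' — the premise is untested.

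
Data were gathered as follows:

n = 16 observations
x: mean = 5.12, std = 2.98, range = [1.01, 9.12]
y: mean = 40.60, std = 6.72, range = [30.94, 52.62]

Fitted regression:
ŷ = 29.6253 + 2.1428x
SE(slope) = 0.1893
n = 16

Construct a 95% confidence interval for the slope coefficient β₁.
The 95% CI for β₁ is (1.7368, 2.5488)

Confidence interval for the slope:

The 95% CI for β₁ is: β̂₁ ± t*(α/2, n-2) × SE(β̂₁)

Step 1: Find critical t-value
- Confidence level = 0.95
- Degrees of freedom = n - 2 = 16 - 2 = 14
- t*(α/2, 14) = 2.1448

Step 2: Calculate margin of error
Margin = 2.1448 × 0.1893 = 0.4060

Step 3: Construct interval
CI = 2.1428 ± 0.4060
CI = (1.7368, 2.5488)

Interpretation: We are 95% confident that the true slope β₁ lies between 1.7368 and 2.5488.
The interval does not include 0, suggesting a significant linear relationship.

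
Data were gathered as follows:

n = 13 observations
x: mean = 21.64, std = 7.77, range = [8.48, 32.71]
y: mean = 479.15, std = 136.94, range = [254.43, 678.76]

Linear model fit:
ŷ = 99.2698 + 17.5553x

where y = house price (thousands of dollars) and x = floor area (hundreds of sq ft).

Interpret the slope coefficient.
For each additional hundred sq ft of floor area, predicted house price increases by approximately 17.5553 thousand dollars.

The slope coefficient β₁ = 17.5553 represents the marginal effect of floor area on house price.

Interpretation:
- Floor area up by 1 hundred sq ft → predicted house price increases by 17.5553 thousand dollars
- This is a linear approximation: the same per-unit change is assumed across the whole observed x range

The intercept β₀ = 99.2698 is the predicted house price when floor area = 0; since the smallest observed x is 8.48, this is an extrapolation and mainly anchors the line.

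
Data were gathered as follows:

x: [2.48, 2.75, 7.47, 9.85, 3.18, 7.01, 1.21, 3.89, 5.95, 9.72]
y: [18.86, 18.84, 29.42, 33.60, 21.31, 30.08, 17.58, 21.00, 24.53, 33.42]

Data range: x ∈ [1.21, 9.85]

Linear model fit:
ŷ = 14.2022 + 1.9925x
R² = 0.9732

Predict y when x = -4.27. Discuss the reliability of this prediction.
ŷ = 5.6942 (extrapolation — x = -4.27 lies outside [1.21, 9.85], so reliability is low).

Prediction calculation:
ŷ = 14.2022 + 1.9925 × (-4.27)
ŷ = 5.6942

Reliability:
- Data range: x ∈ [1.21, 9.85]
- Prediction point: x = -4.27 is 5.48 units below the observed range → this is EXTRAPOLATION, not interpolation

Why that matters here:
- There are no observations near this x to validate the fitted line there
- The linear relationship may not hold outside the observed range

A defensible statement: 'if the linear trend continued to x = -4.27, y would be about 5.6942' — the premise is untested.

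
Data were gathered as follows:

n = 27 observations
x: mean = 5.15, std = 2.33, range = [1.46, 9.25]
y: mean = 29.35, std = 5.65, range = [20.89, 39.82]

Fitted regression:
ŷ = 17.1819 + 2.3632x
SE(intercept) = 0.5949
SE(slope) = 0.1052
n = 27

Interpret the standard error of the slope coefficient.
The slope 2.3632 is pinned down to within about ±0.1052 (one SE) by these data — relative uncertainty 4.5%, i.e. precise.

What SE measures:
- The standard error quantifies the sampling variability of the coefficient estimate
- It is the estimated standard deviation of β̂₁ across hypothetical repeated samples of the same size
- Smaller SE → more precise estimate

Relative precision:
- SE / |β̂₁| = 0.1052 / 2.3632 = 4.5%
- Rule of thumb (under 20%: precise; 20% to under 50%: moderately precise; 50% or more: imprecise) → precise

Link to the t-test: t = β̂₁ / SE(β̂₁) = 2.3632 / 0.1052 = 22.4639, the statistic for H₀: β₁ = 0.

What drives SE(β̂₁): more residual scatter → larger SE; larger n (here n = 27) → smaller SE.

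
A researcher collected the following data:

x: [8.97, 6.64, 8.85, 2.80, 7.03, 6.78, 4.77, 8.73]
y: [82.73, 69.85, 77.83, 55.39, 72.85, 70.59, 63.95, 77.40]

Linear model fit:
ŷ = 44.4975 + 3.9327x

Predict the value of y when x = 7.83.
ŷ = 75.2905

Plug x = 7.83 into the fitted line:

ŷ = 44.4975 + 3.9327 × 7.83
ŷ = 44.4975 + 30.7930
ŷ = 75.2905

This is the fitted mean response at that x — an individual observation would come with a wider prediction interval.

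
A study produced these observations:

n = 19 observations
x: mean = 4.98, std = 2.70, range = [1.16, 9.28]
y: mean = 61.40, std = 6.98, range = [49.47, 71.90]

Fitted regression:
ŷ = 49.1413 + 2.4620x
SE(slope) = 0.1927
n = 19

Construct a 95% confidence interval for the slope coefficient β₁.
The 95% CI for β₁ is (2.0554, 2.8686)

Confidence interval for the slope:

The 95% CI for β₁ is: β̂₁ ± t*(α/2, n-2) × SE(β̂₁)

Step 1: Find critical t-value
- Confidence level = 0.95
- Degrees of freedom = n - 2 = 19 - 2 = 17
- t*(α/2, 17) = 2.1098

Step 2: Calculate margin of error
Margin = 2.1098 × 0.1927 = 0.4066

Step 3: Construct interval
CI = 2.4620 ± 0.4066
CI = (2.0554, 2.8686)

Interpretation: intervals built this way capture the true β₁ in 95% of repeated samples; here the plausible range for the per-unit effect of x on y is 2.0554 to 2.8686.
Since 0 is outside the interval, a two-sided test at α = 0.05 would reject H₀: β₁ = 0.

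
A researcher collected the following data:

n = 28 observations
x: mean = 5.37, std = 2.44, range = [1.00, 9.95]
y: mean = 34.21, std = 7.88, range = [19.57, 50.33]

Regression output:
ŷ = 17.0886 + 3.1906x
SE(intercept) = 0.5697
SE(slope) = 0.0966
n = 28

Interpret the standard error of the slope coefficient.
The slope 3.1906 is pinned down to within about ±0.0966 (one SE) by these data — relative uncertainty 3.0%, i.e. precise.

SE(β̂₁) = s / √Sxx, where s is the residual standard deviation and Sxx = Σ(x − x̄)². It is the yardstick for how far β̂₁ = 3.1906 could plausibly be from the true slope.

Relative precision:
- SE / |β̂₁| = 0.0966 / 3.1906 = 3.0%
- Rule of thumb (under 20%: precise; 20% to under 50%: moderately precise; 50% or more: imprecise) → precise

Rough 95% range (±2 SE): 3.1906 ± 0.1932 → (2.9974, 3.3838).

What drives SE(β̂₁): wider spread of x values → smaller SE; more residual scatter → larger SE.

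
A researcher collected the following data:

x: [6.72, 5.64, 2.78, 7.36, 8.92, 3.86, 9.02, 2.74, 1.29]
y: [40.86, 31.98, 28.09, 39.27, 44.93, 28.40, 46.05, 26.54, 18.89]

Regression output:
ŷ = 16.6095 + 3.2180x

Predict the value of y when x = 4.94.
ŷ = 32.5064

x = 4.94 lies inside the observed range [1.29, 9.02], so the fitted equation applies directly:

ŷ = 16.6095 + 3.2180 × 4.94
ŷ = 16.6095 + 15.8969
ŷ = 32.5064

This is a point prediction; actual observations scatter around it by roughly the residual standard deviation.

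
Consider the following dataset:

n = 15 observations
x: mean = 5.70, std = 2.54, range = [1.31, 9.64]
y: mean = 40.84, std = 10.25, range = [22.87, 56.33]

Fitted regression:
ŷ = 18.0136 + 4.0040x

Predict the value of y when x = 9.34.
ŷ = 55.4110

x = 9.34 lies inside the observed range [1.31, 9.64], so the fitted equation applies directly:

ŷ = 18.0136 + 4.0040 × 9.34
ŷ = 18.0136 + 37.3974
ŷ = 55.4110

This is the fitted mean response at that x — an individual observation would come with a wider prediction interval.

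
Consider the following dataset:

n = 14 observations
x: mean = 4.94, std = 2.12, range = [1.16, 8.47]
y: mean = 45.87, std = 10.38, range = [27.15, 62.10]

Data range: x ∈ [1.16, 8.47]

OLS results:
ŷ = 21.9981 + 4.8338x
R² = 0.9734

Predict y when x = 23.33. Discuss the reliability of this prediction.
ŷ = 134.7707 (extrapolation — x = 23.33 lies outside [1.16, 8.47], so reliability is low).

Prediction calculation:
ŷ = 21.9981 + 4.8338 × 23.33
ŷ = 134.7707

Reliability:
- Data range: x ∈ [1.16, 8.47]
- Prediction point: x = 23.33 is 14.86 units above the observed range → this is EXTRAPOLATION, not interpolation

Why that matters here:
- There are no observations near this x to validate the fitted line there
- Real relationships often flatten, saturate, or turn nonlinear at extremes

The R² = 0.9734 only validates the fit within [1.16, 8.47]; treat ŷ = 134.7707 with caution.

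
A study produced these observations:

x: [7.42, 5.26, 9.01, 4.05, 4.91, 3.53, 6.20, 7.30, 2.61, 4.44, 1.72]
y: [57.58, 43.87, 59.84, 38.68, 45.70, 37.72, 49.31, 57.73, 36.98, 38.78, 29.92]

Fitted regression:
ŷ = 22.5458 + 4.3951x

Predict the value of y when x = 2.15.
ŷ = 31.9953

Plug x = 2.15 into the fitted line:

ŷ = 22.5458 + 4.3951 × 2.15
ŷ = 22.5458 + 9.4495
ŷ = 31.9953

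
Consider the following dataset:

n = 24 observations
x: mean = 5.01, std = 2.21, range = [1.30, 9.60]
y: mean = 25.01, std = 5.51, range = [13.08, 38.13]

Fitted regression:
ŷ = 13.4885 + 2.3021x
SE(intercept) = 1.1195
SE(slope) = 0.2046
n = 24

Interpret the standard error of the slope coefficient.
The slope 2.3021 is pinned down to within about ±0.2046 (one SE) by these data — relative uncertainty 8.9%, i.e. precise.

What SE measures:
- The standard error quantifies the sampling variability of the coefficient estimate
- It is the estimated standard deviation of β̂₁ across hypothetical repeated samples of the same size
- Smaller SE → more precise estimate

Relative precision:
- SE / |β̂₁| = 0.2046 / 2.3021 = 8.9%
- Rule of thumb (under 20%: precise; 20% to under 50%: moderately precise; 50% or more: imprecise) → precise

Rough 95% range (±2 SE): 2.3021 ± 0.4092 → (1.8929, 2.7113).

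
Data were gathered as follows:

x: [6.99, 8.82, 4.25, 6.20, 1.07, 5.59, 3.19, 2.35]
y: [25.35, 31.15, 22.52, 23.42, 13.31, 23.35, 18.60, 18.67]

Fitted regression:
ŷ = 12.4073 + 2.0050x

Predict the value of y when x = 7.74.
ŷ = 27.9260

To predict y for x = 7.74, substitute into the regression equation:

ŷ = 12.4073 + 2.0050 × 7.74
ŷ = 12.4073 + 15.5187
ŷ = 27.9260

This is the fitted mean response at that x — an individual observation would come with a wider prediction interval.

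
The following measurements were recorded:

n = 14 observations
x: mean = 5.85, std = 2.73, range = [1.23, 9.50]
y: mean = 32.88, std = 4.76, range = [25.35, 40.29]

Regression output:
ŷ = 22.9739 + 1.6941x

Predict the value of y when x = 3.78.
ŷ = 29.3776

x = 3.78 lies inside the observed range [1.23, 9.50], so the fitted equation applies directly:

ŷ = 22.9739 + 1.6941 × 3.78
ŷ = 22.9739 + 6.4037
ŷ = 29.3776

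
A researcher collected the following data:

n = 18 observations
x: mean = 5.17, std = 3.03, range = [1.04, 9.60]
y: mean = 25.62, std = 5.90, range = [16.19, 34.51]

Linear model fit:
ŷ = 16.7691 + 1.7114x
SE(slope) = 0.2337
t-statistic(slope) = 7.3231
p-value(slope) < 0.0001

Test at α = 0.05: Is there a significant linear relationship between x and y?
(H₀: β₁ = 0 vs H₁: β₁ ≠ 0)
Since p-value < 0.0001 < α = 0.05, reject H₀ — the slope is significantly different from 0.

Hypothesis test for the slope coefficient:

H₀: β₁ = 0 (no linear relationship)
H₁: β₁ ≠ 0 (linear relationship exists)

Test statistic: t = β̂₁ / SE(β̂₁) = 1.7114 / 0.2337 = 7.3231

The p-value (<0.0001) is the probability, under H₀, of a t-statistic at least as extreme as |t| = 7.3231 (two-sided, df = n − 2 = 16).

Decision rule: reject H₀ if p-value < α.
p-value < 0.0001 < α = 0.05 → reject H₀.

There is sufficient evidence at the 5% significance level to conclude that a linear relationship exists between x and y.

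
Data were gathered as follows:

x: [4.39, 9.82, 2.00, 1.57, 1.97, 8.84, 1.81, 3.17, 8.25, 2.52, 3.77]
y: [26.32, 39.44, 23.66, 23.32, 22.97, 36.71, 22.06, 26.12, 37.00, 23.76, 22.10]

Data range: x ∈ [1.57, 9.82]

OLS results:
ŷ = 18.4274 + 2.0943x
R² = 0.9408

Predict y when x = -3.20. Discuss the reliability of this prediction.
ŷ = 11.7256, but this is extrapolation (below the data range [1.57, 9.82]) and may be unreliable.

Prediction calculation:
ŷ = 18.4274 + 2.0943 × (-3.20)
ŷ = 11.7256

Reliability:
- Data range: x ∈ [1.57, 9.82]
- Prediction point: x = -3.20 is 4.77 units below the observed range → this is EXTRAPOLATION, not interpolation

Why that matters here:
- The standard error of prediction grows with (x − x̄)², and x = -3.20 is far from x̄ = 4.37
- The linear relationship may not hold outside the observed range
- R² describes fit only over the sampled x values; it says nothing about behaviour beyond them

Report the number if required, but flag clearly that it is an extrapolation.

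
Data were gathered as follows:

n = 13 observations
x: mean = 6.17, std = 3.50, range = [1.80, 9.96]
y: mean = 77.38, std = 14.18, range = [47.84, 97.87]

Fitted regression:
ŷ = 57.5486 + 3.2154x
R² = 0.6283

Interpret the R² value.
The model explains 62.83% of the variance in y (R² = 0.6283), leaving 37.17% unexplained; the fit is moderate.

The coefficient of determination R² is the fraction of the total variation in y that the fitted line accounts for.

Here R² = 0.6283:
- Explained: 62.83% of the variation in y
- Unexplained (residual): 100% − 62.83% = 37.17%
- Rule of thumb (below 0.3 weak; 0.3 to below 0.7 moderate; 0.7 and above strong) → moderate

Note: R² never decreases when predictors are added, so it should not be used alone to compare models of different size.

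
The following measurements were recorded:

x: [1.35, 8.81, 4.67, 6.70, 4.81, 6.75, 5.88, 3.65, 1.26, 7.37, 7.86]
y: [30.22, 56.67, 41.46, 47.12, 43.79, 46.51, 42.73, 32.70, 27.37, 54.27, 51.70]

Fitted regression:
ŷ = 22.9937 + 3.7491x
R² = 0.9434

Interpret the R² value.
R² = 0.9434 means 94.34% of the variation in y is explained by the linear relationship with x. This indicates a strong fit.

R² = 1 − SS_res/SS_tot compares the residual scatter to the total scatter of y about its mean.

Here R² = 0.9434:
- Explained: 94.34% of the variation in y
- Unexplained (residual): 100% − 94.34% = 5.66%
- Rule of thumb (below 0.3 weak; 0.3 to below 0.7 moderate; 0.7 and above strong) → strong

Calculation: R² = 1 − (SS_res / SS_tot), where SS_res is the sum of squared residuals and SS_tot the total sum of squares.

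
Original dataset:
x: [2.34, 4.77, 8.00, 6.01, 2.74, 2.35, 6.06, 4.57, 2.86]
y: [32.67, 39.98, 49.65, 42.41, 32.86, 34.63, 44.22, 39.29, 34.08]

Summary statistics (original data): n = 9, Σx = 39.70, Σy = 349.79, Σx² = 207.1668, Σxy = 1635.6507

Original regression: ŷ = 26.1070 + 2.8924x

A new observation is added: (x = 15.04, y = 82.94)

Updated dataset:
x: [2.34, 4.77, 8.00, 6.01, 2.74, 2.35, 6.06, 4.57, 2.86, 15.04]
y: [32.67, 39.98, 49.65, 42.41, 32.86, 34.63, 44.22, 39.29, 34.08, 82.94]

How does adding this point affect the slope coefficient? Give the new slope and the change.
New slope β₁ = 3.8461 versus 2.8924 before: a change of +0.9537 (+33.0%).

x = 15.04 lies well outside the original x-range [2.34, 8.00] (x̄ ≈ 4.41), so this observation has high leverage and can move the slope substantially.

Step 1: Update the sums with the new point (n goes from 9 to 10)
Σx  = 39.70 + 15.04 = 54.74
Σy  = 349.79 + 82.94 = 432.73
Σx² = 207.1668 + 15.04² = 207.1668 + 226.2016 = 433.3684
Σxy = 1635.6507 + 15.04×82.94 = 1635.6507 + 1247.4176 = 2883.0683

Step 2: Recompute the slope with b₁ = (nΣxy − ΣxΣy) / (nΣx² − (Σx)²)
Numerator   = 10×2883.0683 − 54.74×432.73 = 28830.6830 − 23687.6402 = 5143.0428
Denominator = 10×433.3684 − 54.74² = 4333.6840 − 2996.4676 = 1337.2164
b₁(new) = 5143.0428 / 1337.2164 = 3.8461

(Same formula on the original sums: (9×1635.6507 − 39.70×349.79) / (9×207.1668 − 39.70²) = 834.1933 / 288.4112 = 2.8924, matching the given fit.)

Step 3: Change in slope
Δβ₁ = 3.8461 − 2.8924 = +0.9537
Relative change = +0.9537 / 2.8924 × 100% = +33.0%
→ the slope increases when the point is added.

Because the point sits above the extension of the original line at a high-leverage x, it tilts the fit up.
In practice: check such a point for data-entry or measurement error; examine leverage (hᵢ) and Cook's distance rather than deleting it automatically.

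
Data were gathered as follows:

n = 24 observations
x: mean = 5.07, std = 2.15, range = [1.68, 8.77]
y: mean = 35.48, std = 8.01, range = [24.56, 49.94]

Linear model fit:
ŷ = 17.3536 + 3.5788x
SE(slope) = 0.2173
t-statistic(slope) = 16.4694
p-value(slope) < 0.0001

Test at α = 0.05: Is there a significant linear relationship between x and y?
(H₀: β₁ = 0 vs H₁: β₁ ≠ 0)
Since p-value < 0.0001 < α = 0.05, reject H₀ — the slope is significantly different from 0.

Hypothesis test for the slope coefficient:

H₀: β₁ = 0 (no linear relationship)
H₁: β₁ ≠ 0 (linear relationship exists)

Test statistic: t = β̂₁ / SE(β̂₁) = 3.5788 / 0.2173 = 16.4694

With df = 22, the two-sided p-value for |t| = 16.4694 is <0.0001.

Decision rule: reject H₀ if p-value < α.
p-value < 0.0001 < α = 0.05 → reject H₀.

At α = 0.05 the data do provide convincing evidence of a nonzero slope.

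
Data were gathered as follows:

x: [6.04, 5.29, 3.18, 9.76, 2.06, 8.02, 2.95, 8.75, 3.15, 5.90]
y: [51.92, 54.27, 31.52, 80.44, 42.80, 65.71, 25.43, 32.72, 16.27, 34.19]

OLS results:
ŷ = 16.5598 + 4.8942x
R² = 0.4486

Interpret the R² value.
About 44.86% of the variability in y is accounted for by the regression on x (R² = 0.4486) — a moderate linear fit.

The coefficient of determination R² is the fraction of the total variation in y that the fitted line accounts for.

Here R² = 0.4486:
- Explained: 44.86% of the variation in y
- Unexplained (residual): 100% − 44.86% = 55.14%
- Rule of thumb (below 0.3 weak; 0.3 to below 0.7 moderate; 0.7 and above strong) → moderate

Equivalently, for simple linear regression R² = r², so |r| = √0.4486 ≈ 0.6698.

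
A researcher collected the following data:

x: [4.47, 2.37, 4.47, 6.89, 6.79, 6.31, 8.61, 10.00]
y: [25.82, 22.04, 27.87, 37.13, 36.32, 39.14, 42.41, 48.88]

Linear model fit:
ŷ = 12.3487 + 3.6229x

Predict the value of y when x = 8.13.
ŷ = 41.8029

x = 8.13 lies inside the observed range [2.37, 10.00], so the fitted equation applies directly:

ŷ = 12.3487 + 3.6229 × 8.13
ŷ = 12.3487 + 29.4542
ŷ = 41.8029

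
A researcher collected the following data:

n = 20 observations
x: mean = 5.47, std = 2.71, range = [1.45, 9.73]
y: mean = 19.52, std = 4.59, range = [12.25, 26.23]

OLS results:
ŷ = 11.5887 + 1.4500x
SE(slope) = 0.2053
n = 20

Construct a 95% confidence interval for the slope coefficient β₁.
The 95% CI for β₁ is (1.0187, 1.8813)

Confidence interval for the slope:

The 95% CI for β₁ is: β̂₁ ± t*(α/2, n-2) × SE(β̂₁)

Step 1: Find critical t-value
- Confidence level = 0.95
- Degrees of freedom = n - 2 = 20 - 2 = 18
- t*(α/2, 18) = 2.1009

Step 2: Calculate margin of error
Margin = 2.1009 × 0.2053 = 0.4313

Step 3: Construct interval
CI = 1.4500 ± 0.4313
CI = (1.0187, 1.8813)

Interpretation: each one-unit increase in x is associated with a change in mean y of between 1.0187 and 1.8813, with 95% confidence.
Both endpoints are positive, so the data support a genuinely positive slope at this confidence level.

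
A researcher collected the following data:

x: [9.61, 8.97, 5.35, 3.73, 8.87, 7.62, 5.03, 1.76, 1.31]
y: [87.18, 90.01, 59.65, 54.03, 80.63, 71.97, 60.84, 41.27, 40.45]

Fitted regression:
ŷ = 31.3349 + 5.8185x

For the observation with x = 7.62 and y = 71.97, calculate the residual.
Residual = -3.7019

The residual is the difference between the actual value and the predicted value:

Residual = y - ŷ

Step 1: Calculate predicted value
ŷ = 31.3349 + 5.8185 × 7.62
ŷ = 75.6719

Step 2: Calculate residual
Residual = 71.97 - 75.6719
Residual = -3.7019

Sign check: y < ŷ, so the point is below the line and the fit overestimates here.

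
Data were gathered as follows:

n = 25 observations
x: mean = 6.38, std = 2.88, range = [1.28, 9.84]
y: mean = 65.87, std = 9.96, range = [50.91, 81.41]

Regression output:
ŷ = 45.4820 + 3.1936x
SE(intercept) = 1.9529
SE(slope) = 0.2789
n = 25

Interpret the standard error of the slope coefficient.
The slope 3.1936 is pinned down to within about ±0.2789 (one SE) by these data — relative uncertainty 8.7%, i.e. precise.

What SE measures:
- The standard error quantifies the sampling variability of the coefficient estimate
- It is the estimated standard deviation of β̂₁ across hypothetical repeated samples of the same size
- Smaller SE → more precise estimate

Relative precision:
- SE / |β̂₁| = 0.2789 / 3.1936 = 8.7%
- Rule of thumb (under 20%: precise; 20% to under 50%: moderately precise; 50% or more: imprecise) → precise

Link to the t-test: t = β̂₁ / SE(β̂₁) = 3.1936 / 0.2789 = 11.4507, the statistic for H₀: β₁ = 0.

What drives SE(β̂₁): wider spread of x values → smaller SE; more residual scatter → larger SE; larger n (here n = 25) → smaller SE.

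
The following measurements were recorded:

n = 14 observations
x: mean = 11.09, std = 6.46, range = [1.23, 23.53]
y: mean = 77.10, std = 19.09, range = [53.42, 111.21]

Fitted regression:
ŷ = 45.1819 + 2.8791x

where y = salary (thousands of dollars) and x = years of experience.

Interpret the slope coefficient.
An increase of one year in experience is associated with a 2.8791 thousand dollars increase in predicted salary.

β₁ = 2.8791 is the change in predicted salary (thousand dollars) per additional year of experience.

Interpretation:
- Experience up by 1 year → predicted salary increases by 2.8791 thousand dollars
- The effect is assumed constant over the observed range of x (linearity)
- The sign (+) gives the direction; the magnitude 2.8791 gives the size of the effect per year

(β₀ = 45.1819 is the fitted value at x = 0 and is not part of the slope interpretation.)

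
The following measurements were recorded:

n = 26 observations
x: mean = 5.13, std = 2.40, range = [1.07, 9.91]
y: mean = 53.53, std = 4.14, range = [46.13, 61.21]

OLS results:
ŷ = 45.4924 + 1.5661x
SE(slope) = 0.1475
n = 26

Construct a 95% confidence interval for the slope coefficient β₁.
The 95% CI for β₁ is (1.2617, 1.8705)

Confidence interval for the slope:

The 95% CI for β₁ is: β̂₁ ± t*(α/2, n-2) × SE(β̂₁)

Step 1: Find critical t-value
- Confidence level = 0.95
- Degrees of freedom = n - 2 = 26 - 2 = 24
- t*(α/2, 24) = 2.0639

Step 2: Calculate margin of error
Margin = 2.0639 × 0.1475 = 0.3044

Step 3: Construct interval
CI = 1.5661 ± 0.3044
CI = (1.2617, 1.8705)

Interpretation: intervals built this way capture the true β₁ in 95% of repeated samples; here the plausible range for the per-unit effect of x on y is 1.2617 to 1.8705.
The interval does not include 0, suggesting a significant linear relationship.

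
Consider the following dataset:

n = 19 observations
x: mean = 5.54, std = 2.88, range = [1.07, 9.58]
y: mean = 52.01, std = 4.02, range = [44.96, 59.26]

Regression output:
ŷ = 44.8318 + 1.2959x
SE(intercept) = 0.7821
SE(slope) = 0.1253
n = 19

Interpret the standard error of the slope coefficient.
SE(slope) = 0.1253 measures the uncertainty in the estimated slope. The coefficient is estimated precisely (SE/|β̂₁| = 9.7%).

What SE measures:
- The standard error quantifies the sampling variability of the coefficient estimate
- It is the estimated standard deviation of β̂₁ across hypothetical repeated samples of the same size
- Smaller SE → more precise estimate

Relative precision:
- SE / |β̂₁| = 0.1253 / 1.2959 = 9.7%
- Rule of thumb (under 20%: precise; 20% to under 50%: moderately precise; 50% or more: imprecise) → precise

Rough 95% range (±2 SE): 1.2959 ± 0.2506 → (1.0453, 1.5465).

What drives SE(β̂₁): more residual scatter → larger SE.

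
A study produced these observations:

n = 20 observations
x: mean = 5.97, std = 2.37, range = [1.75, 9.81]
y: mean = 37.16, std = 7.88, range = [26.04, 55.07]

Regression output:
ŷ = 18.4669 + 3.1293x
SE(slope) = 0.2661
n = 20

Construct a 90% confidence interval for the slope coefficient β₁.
The 90% CI for β₁ is (2.6679, 3.5907)

Confidence interval for the slope:

The 90% CI for β₁ is: β̂₁ ± t*(α/2, n-2) × SE(β̂₁)

Step 1: Find critical t-value
- Confidence level = 0.9
- Degrees of freedom = n - 2 = 20 - 2 = 18
- t*(α/2, 18) = 1.7341

Step 2: Calculate margin of error
Margin = 1.7341 × 0.2661 = 0.4614

Step 3: Construct interval
CI = 3.1293 ± 0.4614
CI = (2.6679, 3.5907)

Interpretation: intervals built this way capture the true β₁ in 90% of repeated samples; here the plausible range for the per-unit effect of x on y is 2.6679 to 3.5907.
Since 0 is outside the interval, a two-sided test at α = 0.10 would reject H₀: β₁ = 0.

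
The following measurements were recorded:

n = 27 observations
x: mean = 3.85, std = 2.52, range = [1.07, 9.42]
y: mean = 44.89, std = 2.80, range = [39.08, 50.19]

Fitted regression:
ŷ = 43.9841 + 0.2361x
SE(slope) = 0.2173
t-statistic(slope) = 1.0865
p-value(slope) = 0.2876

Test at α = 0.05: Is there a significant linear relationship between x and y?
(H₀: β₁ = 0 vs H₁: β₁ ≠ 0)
Fail to reject H₀: p-value = 0.2876 ≥ α = 0.05. The linear relationship is not significant at the 5% level.

Hypothesis test for the slope coefficient:

H₀: β₁ = 0 (no linear relationship)
H₁: β₁ ≠ 0 (linear relationship exists)

Test statistic: t = β̂₁ / SE(β̂₁) = 0.2361 / 0.2173 = 1.0865

The p-value (0.2876) is the probability, under H₀, of a t-statistic at least as extreme as |t| = 1.0865 (two-sided, df = n − 2 = 25).

Decision rule: reject H₀ if p-value < α.
p-value = 0.2876 ≥ α = 0.05 → fail to reject H₀.

At α = 0.05 the data do not provide convincing evidence of a nonzero slope.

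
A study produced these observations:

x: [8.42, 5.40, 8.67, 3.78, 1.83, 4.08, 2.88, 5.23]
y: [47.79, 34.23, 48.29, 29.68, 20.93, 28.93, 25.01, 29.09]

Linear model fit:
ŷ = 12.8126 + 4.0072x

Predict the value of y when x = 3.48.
ŷ = 26.7577

To predict y for x = 3.48, substitute into the regression equation:

ŷ = 12.8126 + 4.0072 × 3.48
ŷ = 12.8126 + 13.9451
ŷ = 26.7577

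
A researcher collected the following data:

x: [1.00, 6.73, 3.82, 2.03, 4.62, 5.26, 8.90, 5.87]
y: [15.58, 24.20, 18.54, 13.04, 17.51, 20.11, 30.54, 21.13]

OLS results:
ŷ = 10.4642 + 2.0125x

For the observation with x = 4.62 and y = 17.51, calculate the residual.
Residual = -2.2520

The residual is the difference between the actual value and the predicted value:

Residual = y - ŷ

Step 1: Calculate predicted value
ŷ = 10.4642 + 2.0125 × 4.62
ŷ = 19.7620

Step 2: Calculate residual
Residual = 17.51 - 19.7620
Residual = -2.2520

Interpretation: the model overestimates the actual value by 2.2520 at this point (negative residual → observation lies below the fitted line).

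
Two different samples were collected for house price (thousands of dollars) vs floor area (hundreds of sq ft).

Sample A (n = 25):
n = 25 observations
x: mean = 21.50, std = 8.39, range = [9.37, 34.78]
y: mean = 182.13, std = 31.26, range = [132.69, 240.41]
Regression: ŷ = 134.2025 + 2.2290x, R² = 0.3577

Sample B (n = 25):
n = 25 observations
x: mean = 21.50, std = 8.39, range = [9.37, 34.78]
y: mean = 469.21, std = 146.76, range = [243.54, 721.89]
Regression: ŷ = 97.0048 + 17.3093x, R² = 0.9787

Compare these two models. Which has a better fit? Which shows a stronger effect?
Model B has the better fit (R² = 0.9787 vs 0.3577). Model B shows the stronger effect (|β₁| = 17.3093 vs 2.2290).

Model Comparison:

Fit — compare R²:
- Model A: R² = 0.3577 → 35.77% of variance in house price explained
- Model B: R² = 0.9787 → 97.87% of variance in house price explained
- 0.9787 > 0.3577 → Model B has the better fit

Which has the larger per-hundred sq ft effect? (|β₁|)
- Model A: β₁ = 2.2290 → predicted house price rises 2.2290 thousand dollars per additional hundred sq ft of floor area
- Model B: β₁ = 17.3093 → predicted house price rises 17.3093 thousand dollars per additional hundred sq ft of floor area
- |2.2290| < |17.3093| → Model B shows the stronger marginal effect

Notes:
- R² measures how tightly points cluster around the line; β₁ measures how steep the line is — they answer different questions.
- A steeper slope doesn't make a better model if the scatter around the line is large.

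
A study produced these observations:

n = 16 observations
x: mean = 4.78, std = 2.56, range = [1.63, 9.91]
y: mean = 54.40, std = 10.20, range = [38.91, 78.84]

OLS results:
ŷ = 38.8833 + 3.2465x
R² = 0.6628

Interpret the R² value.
R² = 0.6628 means 66.28% of the variation in y is explained by the linear relationship with x. This indicates a moderate fit.

The coefficient of determination R² is the fraction of the total variation in y that the fitted line accounts for.

Here R² = 0.6628:
- Explained: 66.28% of the variation in y
- Unexplained (residual): 100% − 66.28% = 33.72%
- Rule of thumb (below 0.3 weak; 0.3 to below 0.7 moderate; 0.7 and above strong) → moderate

Calculation: R² = 1 − (SS_res / SS_tot), where SS_res is the sum of squared residuals and SS_tot the total sum of squares.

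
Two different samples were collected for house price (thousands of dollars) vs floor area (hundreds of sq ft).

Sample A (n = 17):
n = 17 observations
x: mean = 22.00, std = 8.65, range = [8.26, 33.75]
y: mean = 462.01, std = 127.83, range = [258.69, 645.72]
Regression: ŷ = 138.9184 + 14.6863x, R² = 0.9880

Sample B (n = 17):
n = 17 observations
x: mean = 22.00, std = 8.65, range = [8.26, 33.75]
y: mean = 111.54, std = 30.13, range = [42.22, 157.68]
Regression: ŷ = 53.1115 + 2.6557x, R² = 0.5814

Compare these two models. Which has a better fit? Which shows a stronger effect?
Model A has the better fit (R² = 0.9880 vs 0.5814). Model A shows the stronger effect (|β₁| = 14.6863 vs 2.6557).

Model Comparison:

Fit — compare R²:
- Model A: R² = 0.9880 → 98.80% of variance in house price explained
- Model B: R² = 0.5814 → 58.14% of variance in house price explained
- 0.9880 > 0.5814 → Model A has the better fit

Strength of effect — compare |β₁|:
- Model A: β₁ = 14.6863 → predicted house price rises 14.6863 thousand dollars per additional hundred sq ft of floor area
- Model B: β₁ = 2.6557 → predicted house price rises 2.6557 thousand dollars per additional hundred sq ft of floor area
- |14.6863| > |2.6557| → Model A shows the stronger marginal effect

Note: The two samples could reflect different populations, time periods, or measurement quality.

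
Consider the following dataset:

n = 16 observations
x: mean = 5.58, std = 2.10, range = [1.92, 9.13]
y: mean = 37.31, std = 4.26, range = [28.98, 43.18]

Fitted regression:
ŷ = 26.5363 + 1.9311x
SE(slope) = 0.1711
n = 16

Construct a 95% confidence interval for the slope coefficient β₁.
The 95% CI for β₁ is (1.5641, 2.2981)

Confidence interval for the slope:

The 95% CI for β₁ is: β̂₁ ± t*(α/2, n-2) × SE(β̂₁)

Step 1: Find critical t-value
- Confidence level = 0.95
- Degrees of freedom = n - 2 = 16 - 2 = 14
- t*(α/2, 14) = 2.1448

Step 2: Calculate margin of error
Margin = 2.1448 × 0.1711 = 0.3670

Step 3: Construct interval
CI = 1.9311 ± 0.3670
CI = (1.5641, 2.2981)

Interpretation: We are 95% confident that the true slope β₁ lies between 1.5641 and 2.2981.
Since 0 is outside the interval, a two-sided test at α = 0.05 would reject H₀: β₁ = 0.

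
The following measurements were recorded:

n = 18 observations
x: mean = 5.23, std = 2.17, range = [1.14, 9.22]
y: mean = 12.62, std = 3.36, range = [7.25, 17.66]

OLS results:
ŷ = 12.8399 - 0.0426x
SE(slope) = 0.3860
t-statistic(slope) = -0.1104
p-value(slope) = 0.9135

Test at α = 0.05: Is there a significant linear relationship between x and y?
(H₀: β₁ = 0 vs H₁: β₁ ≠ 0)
p-value = 0.9135 ≥ α = 0.05, so we fail to reject H₀. The relationship is not significant.

Hypothesis test for the slope coefficient:

H₀: β₁ = 0 (no linear relationship)
H₁: β₁ ≠ 0 (linear relationship exists)

Test statistic: t = β̂₁ / SE(β̂₁) = -0.0426 / 0.3860 = -0.1104

p = 0.9135: how often a slope estimate this far from 0 (in SE units) would arise by chance if β₁ were truly 0.

Decision rule: reject H₀ if p-value < α.
p-value = 0.9135 ≥ α = 0.05 → fail to reject H₀.

At α = 0.05 the data do not provide convincing evidence of a nonzero slope.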